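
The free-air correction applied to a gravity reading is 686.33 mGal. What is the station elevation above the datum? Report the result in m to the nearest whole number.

2224

h = 686.33 / 0.3086 = 2224.01 m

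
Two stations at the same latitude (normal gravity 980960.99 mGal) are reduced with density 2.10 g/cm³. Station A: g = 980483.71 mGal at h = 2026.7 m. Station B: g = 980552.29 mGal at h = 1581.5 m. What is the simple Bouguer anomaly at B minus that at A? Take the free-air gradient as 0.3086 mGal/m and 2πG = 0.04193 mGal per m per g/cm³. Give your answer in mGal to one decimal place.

-29.6

Δg_SB(A) = 980483.71 − 980960.99 + 0.3086×2026.7 − 0.04193×2.10×2026.7 = -30.30 mGal
Δg_SB(B) = 980552.29 − 980960.99 + 0.3086×1581.5 − 0.04193×2.10×1581.5 = -59.90 mGal
Difference = -59.90 − (-30.30) = -29.60 mGal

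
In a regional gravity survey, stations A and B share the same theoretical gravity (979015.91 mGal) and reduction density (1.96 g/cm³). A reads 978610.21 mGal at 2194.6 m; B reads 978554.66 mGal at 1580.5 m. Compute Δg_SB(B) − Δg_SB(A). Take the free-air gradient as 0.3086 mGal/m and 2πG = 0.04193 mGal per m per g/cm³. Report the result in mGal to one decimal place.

-194.6

Δg_SB(A) = 978610.21 − 979015.91 + 0.3086×2194.6 − 0.04193×1.96×2194.6 = 91.20 mGal
Δg_SB(B) = 978554.66 − 979015.91 + 0.3086×1580.5 − 0.04193×1.96×1580.5 = -103.40 mGal
Difference = -103.40 − (91.20) = -194.60 mGal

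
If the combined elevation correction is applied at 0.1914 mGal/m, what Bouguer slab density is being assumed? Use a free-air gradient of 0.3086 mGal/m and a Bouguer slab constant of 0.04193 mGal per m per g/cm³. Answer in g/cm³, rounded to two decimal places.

2.80

0.1914 = 0.3086 − 0.04193 × ρ
ρ = (0.3086 − 0.1914) / 0.04193 = 2.80 g/cm³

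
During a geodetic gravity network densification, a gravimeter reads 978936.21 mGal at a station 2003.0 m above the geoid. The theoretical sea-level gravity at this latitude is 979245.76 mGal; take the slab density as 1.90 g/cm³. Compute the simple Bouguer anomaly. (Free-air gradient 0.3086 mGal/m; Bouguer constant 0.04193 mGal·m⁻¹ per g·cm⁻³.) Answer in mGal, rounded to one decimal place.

149.0

Free-air correction = 0.3086 × 2003.0 = 618.13 mGal
Free-air anomaly = 978936.21 − 979245.76 + (618.13) = 308.58 mGal
Bouguer slab correction = 0.04193 × 1.90 × 2003.0 = 159.57 mGal
Simple Bouguer anomaly = 308.58 − (159.57) = 149.01 mGal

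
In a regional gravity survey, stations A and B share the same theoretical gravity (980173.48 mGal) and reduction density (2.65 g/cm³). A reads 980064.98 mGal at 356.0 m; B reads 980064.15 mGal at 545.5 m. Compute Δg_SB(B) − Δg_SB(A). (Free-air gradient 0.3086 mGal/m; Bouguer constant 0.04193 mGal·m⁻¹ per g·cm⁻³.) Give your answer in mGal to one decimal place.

36.6

Δg_SB(A) = 980064.98 − 980173.48 + 0.3086×356.0 − 0.04193×2.65×356.0 = -38.20 mGal
Δg_SB(B) = 980064.15 − 980173.48 + 0.3086×545.5 − 0.04193×2.65×545.5 = -1.60 mGal
Difference = -1.60 − (-38.20) = 36.60 mGal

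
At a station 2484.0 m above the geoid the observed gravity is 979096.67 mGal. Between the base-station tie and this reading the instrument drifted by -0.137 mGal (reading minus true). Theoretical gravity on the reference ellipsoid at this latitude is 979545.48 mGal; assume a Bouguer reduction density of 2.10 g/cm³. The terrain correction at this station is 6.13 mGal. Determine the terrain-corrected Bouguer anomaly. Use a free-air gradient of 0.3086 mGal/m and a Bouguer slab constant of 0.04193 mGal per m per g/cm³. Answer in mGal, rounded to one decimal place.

Drift-corrected reading = 979096.67 − (-0.137) = 979096.807 mGal
Free-air correction = 0.3086 × 2484.0 = 766.56 mGal
Free-air anomaly = 979096.807 − 979545.48 + (766.56) = 317.887 mGal
Bouguer slab correction = 0.04193 × 2.10 × 2484.0 = 218.72 mGal
Simple Bouguer anomaly = 317.887 − (218.72) = 99.167 mGal
Complete Bouguer anomaly = 99.167 + 6.13 = 105.297 mGal

105.3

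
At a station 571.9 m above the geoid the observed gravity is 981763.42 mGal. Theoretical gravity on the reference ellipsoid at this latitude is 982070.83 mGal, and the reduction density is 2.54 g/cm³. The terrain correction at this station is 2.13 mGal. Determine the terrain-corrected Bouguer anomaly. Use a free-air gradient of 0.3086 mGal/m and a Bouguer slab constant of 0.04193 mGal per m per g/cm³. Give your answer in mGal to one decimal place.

-189.7

Free-air correction = 0.3086 × 571.9 = 176.49 mGal
Free-air anomaly = 981763.42 − 982070.83 + (176.49) = -130.92 mGal
Bouguer slab correction = 0.04193 × 2.54 × 571.9 = 60.91 mGal
Simple Bouguer anomaly = -130.92 − (60.91) = -191.83 mGal
Complete Bouguer anomaly = -191.83 + 2.13 = -189.70 mGal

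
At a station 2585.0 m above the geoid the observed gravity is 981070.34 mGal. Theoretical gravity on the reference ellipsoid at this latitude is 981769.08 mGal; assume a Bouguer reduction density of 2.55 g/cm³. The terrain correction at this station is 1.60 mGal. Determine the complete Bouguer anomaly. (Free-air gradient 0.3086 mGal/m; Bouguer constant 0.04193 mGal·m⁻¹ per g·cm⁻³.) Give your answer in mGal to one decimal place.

Free-air correction = 0.3086 × 2585.0 = 797.73 mGal
Free-air anomaly = 981070.34 − 981769.08 + (797.73) = 98.99 mGal
Bouguer slab correction = 0.04193 × 2.55 × 2585.0 = 276.39 mGal
Simple Bouguer anomaly = 98.99 − (276.39) = -177.40 mGal
Complete Bouguer anomaly = -177.40 + 1.60 = -175.80 mGal

-175.8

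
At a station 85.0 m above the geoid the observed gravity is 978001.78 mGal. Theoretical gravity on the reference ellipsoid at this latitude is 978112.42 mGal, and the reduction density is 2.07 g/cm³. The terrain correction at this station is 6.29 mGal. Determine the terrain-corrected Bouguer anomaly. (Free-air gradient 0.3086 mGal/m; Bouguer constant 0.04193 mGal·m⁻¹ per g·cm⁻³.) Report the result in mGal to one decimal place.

Free-air correction = 0.3086 × 85.0 = 26.23 mGal
Free-air anomaly = 978001.78 − 978112.42 + (26.23) = -84.41 mGal
Bouguer slab correction = 0.04193 × 2.07 × 85.0 = 7.38 mGal
Simple Bouguer anomaly = -84.41 − (7.38) = -91.79 mGal
Complete Bouguer anomaly = -91.79 + 6.29 = -85.50 mGal

-85.5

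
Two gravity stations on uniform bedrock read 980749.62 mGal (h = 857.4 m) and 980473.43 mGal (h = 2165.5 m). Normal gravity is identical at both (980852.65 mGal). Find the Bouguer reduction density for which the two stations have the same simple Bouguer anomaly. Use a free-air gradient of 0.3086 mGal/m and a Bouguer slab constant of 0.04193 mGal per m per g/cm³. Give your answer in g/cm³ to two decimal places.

2.32

Δg_obs = 980473.43 − 980749.62 = -276.19 mGal over Δh = 2165.5 − 857.4 = 1308.1 m
Equal Bouguer anomalies ⇒ Δg_obs + (0.3086 − 0.04193ρ)·Δh = 0
0.3086 − 0.04193ρ = −Δg_obs/Δh = 0.21114
ρ = (0.3086 − 0.21114) / 0.04193 = 2.32 g/cm³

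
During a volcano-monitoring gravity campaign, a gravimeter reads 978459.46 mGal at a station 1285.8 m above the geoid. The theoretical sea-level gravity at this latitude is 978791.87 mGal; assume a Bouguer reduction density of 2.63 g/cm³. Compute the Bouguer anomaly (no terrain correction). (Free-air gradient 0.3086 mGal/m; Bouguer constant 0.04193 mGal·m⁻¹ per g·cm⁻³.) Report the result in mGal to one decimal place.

-77.4

Free-air correction = 0.3086 × 1285.8 = 396.80 mGal
Free-air anomaly = 978459.46 − 978791.87 + (396.80) = 64.39 mGal
Bouguer slab correction = 0.04193 × 2.63 × 1285.8 = 141.79 mGal
Simple Bouguer anomaly = 64.39 − (141.79) = -77.40 mGal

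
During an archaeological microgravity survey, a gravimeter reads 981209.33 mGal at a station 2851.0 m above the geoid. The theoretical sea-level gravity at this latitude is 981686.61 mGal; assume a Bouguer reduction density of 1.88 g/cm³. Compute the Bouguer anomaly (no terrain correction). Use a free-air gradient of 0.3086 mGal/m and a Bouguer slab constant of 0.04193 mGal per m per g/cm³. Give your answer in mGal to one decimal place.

177.8

Free-air correction = 0.3086 × 2851.0 = 879.82 mGal
Free-air anomaly = 981209.33 − 981686.61 + (879.82) = 402.54 mGal
Bouguer slab correction = 0.04193 × 1.88 × 2851.0 = 224.74 mGal
Simple Bouguer anomaly = 402.54 − (224.74) = 177.80 mGal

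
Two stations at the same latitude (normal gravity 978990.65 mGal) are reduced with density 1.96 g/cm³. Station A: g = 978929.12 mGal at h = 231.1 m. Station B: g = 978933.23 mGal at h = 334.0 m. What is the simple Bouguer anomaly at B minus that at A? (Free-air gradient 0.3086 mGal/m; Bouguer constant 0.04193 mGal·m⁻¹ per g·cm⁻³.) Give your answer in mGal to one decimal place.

Δg_SB(A) = 978929.12 − 978990.65 + 0.3086×231.1 − 0.04193×1.96×231.1 = -9.20 mGal
Δg_SB(B) = 978933.23 − 978990.65 + 0.3086×334.0 − 0.04193×1.96×334.0 = 18.20 mGal
Difference = 18.20 − (-9.20) = 27.40 mGal

27.4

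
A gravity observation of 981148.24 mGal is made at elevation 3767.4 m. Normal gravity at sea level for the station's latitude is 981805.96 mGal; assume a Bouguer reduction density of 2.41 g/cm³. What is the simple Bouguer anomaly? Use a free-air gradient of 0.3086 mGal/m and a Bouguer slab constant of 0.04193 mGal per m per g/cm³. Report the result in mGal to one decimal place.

Free-air correction = 0.3086 × 3767.4 = 1162.62 mGal
Free-air anomaly = 981148.24 − 981805.96 + (1162.62) = 504.90 mGal
Bouguer slab correction = 0.04193 × 2.41 × 3767.4 = 380.70 mGal
Simple Bouguer anomaly = 504.90 − (380.70) = 124.20 mGal

124.2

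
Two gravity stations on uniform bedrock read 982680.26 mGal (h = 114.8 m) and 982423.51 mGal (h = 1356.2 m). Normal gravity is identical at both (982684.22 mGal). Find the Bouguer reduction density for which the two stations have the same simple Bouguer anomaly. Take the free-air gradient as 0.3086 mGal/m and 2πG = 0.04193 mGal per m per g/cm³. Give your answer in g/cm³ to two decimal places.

Δg_obs = 982423.51 − 982680.26 = -256.75 mGal over Δh = 1356.2 − 114.8 = 1241.4 m
Equal Bouguer anomalies ⇒ Δg_obs + (0.3086 − 0.04193ρ)·Δh = 0
0.3086 − 0.04193ρ = −Δg_obs/Δh = 0.20682
ρ = (0.3086 − 0.20682) / 0.04193 = 2.43 g/cm³

2.43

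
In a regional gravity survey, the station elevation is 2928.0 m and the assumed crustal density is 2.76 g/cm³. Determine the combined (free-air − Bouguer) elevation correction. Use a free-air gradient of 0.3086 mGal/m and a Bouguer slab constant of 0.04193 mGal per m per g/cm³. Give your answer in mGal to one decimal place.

Combined gradient = 0.3086 − 0.04193 × 2.76 = 0.1928732 mGal/m
Combined elevation correction = 0.1928732 × 2928.0 = 564.7 mGal

564.7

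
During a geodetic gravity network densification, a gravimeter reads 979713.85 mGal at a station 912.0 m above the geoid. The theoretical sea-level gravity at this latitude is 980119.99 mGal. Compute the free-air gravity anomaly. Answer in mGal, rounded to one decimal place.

-124.7

Free-air correction = 0.3086 × 912.0 = 281.44 mGal
Free-air anomaly = 979713.85 − 980119.99 + (281.44) = -124.70 mGal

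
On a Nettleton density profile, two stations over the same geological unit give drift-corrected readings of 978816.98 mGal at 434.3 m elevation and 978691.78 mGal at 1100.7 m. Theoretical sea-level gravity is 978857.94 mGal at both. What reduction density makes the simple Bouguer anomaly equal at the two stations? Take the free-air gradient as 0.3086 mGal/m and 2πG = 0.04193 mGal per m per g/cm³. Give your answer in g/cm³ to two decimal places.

2.88

Δg_obs = 978691.78 − 978816.98 = -125.20 mGal over Δh = 1100.7 − 434.3 = 666.4 m
Equal Bouguer anomalies ⇒ Δg_obs + (0.3086 − 0.04193ρ)·Δh = 0
0.3086 − 0.04193ρ = −Δg_obs/Δh = 0.18788
ρ = (0.3086 − 0.18788) / 0.04193 = 2.88 g/cm³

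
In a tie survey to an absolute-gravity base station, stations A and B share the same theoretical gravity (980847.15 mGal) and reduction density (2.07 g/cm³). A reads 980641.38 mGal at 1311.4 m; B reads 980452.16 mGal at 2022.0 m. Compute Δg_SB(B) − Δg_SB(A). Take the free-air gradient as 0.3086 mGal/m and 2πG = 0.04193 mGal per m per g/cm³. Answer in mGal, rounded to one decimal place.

-31.6

Δg_SB(A) = 980641.38 − 980847.15 + 0.3086×1311.4 − 0.04193×2.07×1311.4 = 85.10 mGal
Δg_SB(B) = 980452.16 − 980847.15 + 0.3086×2022.0 − 0.04193×2.07×2022.0 = 53.50 mGal
Difference = 53.50 − (85.10) = -31.60 mGal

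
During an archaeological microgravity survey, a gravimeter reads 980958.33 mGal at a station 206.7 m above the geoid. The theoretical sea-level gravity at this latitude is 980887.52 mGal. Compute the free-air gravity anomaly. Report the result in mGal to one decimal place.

Free-air correction = 0.3086 × 206.7 = 63.79 mGal
Free-air anomaly = 980958.33 − 980887.52 + (63.79) = 134.60 mGal

134.6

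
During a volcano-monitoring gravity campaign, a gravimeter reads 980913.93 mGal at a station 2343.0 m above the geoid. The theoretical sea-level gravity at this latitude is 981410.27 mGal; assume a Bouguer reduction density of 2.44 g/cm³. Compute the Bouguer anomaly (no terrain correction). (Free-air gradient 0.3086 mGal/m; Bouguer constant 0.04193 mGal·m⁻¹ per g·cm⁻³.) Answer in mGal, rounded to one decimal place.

-13.0

Free-air correction = 0.3086 × 2343.0 = 723.05 mGal
Free-air anomaly = 980913.93 − 981410.27 + (723.05) = 226.71 mGal
Bouguer slab correction = 0.04193 × 2.44 × 2343.0 = 239.71 mGal
Simple Bouguer anomaly = 226.71 − (239.71) = -13.00 mGal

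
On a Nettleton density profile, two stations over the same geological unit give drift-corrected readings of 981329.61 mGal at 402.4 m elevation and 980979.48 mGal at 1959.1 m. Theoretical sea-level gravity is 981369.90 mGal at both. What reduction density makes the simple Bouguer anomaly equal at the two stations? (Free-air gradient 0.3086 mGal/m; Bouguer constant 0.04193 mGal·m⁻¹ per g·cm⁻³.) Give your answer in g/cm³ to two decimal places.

Δg_obs = 980979.48 − 981329.61 = -350.13 mGal over Δh = 1959.1 − 402.4 = 1556.7 m
Equal Bouguer anomalies ⇒ Δg_obs + (0.3086 − 0.04193ρ)·Δh = 0
0.3086 − 0.04193ρ = −Δg_obs/Δh = 0.22492
ρ = (0.3086 − 0.22492) / 0.04193 = 2.00 g/cm³

2.00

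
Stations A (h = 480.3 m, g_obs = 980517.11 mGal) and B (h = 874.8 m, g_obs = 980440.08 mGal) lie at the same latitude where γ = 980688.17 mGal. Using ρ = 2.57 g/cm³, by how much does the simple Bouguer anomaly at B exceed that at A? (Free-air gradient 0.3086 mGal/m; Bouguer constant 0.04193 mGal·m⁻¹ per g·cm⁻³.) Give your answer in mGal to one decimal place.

2.2

Δg_SB(A) = 980517.11 − 980688.17 + 0.3086×480.3 − 0.04193×2.57×480.3 = -74.60 mGal
Δg_SB(B) = 980440.08 − 980688.17 + 0.3086×874.8 − 0.04193×2.57×874.8 = -72.40 mGal
Difference = -72.40 − (-74.60) = 2.20 mGal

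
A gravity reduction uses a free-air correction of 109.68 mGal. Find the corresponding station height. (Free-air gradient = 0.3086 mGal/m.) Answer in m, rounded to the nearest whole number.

355

h = 109.68 / 0.3086 = 355.41 m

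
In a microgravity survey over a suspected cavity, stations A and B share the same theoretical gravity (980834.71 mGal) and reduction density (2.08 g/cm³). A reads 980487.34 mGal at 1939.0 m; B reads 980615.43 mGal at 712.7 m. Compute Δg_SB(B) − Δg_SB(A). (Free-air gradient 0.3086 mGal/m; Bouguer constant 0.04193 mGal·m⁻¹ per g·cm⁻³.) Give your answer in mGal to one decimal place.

-143.4

Δg_SB(A) = 980487.34 − 980834.71 + 0.3086×1939.0 − 0.04193×2.08×1939.0 = 81.90 mGal
Δg_SB(B) = 980615.43 − 980834.71 + 0.3086×712.7 − 0.04193×2.08×712.7 = -61.50 mGal
Difference = -61.50 − (81.90) = -143.40 mGal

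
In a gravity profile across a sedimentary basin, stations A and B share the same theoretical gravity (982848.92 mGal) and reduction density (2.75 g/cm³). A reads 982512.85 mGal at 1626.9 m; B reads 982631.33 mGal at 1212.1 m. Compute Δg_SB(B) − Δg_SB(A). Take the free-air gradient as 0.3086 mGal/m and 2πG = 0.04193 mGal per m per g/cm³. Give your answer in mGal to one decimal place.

Δg_SB(A) = 982512.85 − 982848.92 + 0.3086×1626.9 − 0.04193×2.75×1626.9 = -21.60 mGal
Δg_SB(B) = 982631.33 − 982848.92 + 0.3086×1212.1 − 0.04193×2.75×1212.1 = 16.70 mGal
Difference = 16.70 − (-21.60) = 38.30 mGal

38.3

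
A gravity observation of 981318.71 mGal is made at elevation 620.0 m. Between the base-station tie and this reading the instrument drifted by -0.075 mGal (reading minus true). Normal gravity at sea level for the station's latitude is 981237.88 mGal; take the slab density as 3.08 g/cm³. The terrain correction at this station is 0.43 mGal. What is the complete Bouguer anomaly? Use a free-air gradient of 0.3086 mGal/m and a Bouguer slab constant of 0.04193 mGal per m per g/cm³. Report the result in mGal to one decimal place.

192.6

Drift-corrected reading = 981318.71 − (-0.075) = 981318.785 mGal
Free-air correction = 0.3086 × 620.0 = 191.33 mGal
Free-air anomaly = 981318.785 − 981237.88 + (191.33) = 272.235 mGal
Bouguer slab correction = 0.04193 × 3.08 × 620.0 = 80.07 mGal
Simple Bouguer anomaly = 272.235 − (80.07) = 192.165 mGal
Complete Bouguer anomaly = 192.165 + 0.43 = 192.595 mGal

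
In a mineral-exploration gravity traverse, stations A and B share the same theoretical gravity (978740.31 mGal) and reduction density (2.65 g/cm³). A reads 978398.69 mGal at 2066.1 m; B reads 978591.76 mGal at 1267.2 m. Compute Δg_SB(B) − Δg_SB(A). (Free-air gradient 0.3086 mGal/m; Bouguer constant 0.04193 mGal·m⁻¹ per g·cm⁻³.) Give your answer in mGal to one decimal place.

35.3

Δg_SB(A) = 978398.69 − 978740.31 + 0.3086×2066.1 − 0.04193×2.65×2066.1 = 66.40 mGal
Δg_SB(B) = 978591.76 − 978740.31 + 0.3086×1267.2 − 0.04193×2.65×1267.2 = 101.70 mGal
Difference = 101.70 − (66.40) = 35.30 mGal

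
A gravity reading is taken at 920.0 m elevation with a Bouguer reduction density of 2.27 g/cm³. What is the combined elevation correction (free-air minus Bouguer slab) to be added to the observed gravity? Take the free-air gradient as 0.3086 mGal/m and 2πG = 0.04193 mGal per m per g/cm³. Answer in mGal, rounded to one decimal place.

196.3

Combined gradient = 0.3086 − 0.04193 × 2.27 = 0.2134189 mGal/m
Combined elevation correction = 0.2134189 × 920.0 = 196.3 mGal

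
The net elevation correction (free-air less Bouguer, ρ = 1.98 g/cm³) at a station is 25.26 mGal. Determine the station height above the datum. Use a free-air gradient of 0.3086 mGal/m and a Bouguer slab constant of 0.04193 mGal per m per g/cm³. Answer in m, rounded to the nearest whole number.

Combined gradient = 0.3086 − 0.04193 × 1.98 = 0.2255786 mGal/m
h = 25.26 / 0.2255786 = 111.98 m

112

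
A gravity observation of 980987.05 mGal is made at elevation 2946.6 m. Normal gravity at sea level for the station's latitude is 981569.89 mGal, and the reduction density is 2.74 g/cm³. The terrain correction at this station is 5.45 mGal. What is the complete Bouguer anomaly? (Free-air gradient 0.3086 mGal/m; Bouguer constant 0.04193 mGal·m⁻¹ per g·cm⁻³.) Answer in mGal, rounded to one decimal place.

-6.6

Free-air correction = 0.3086 × 2946.6 = 909.32 mGal
Free-air anomaly = 980987.05 − 981569.89 + (909.32) = 326.48 mGal
Bouguer slab correction = 0.04193 × 2.74 × 2946.6 = 338.53 mGal
Simple Bouguer anomaly = 326.48 − (338.53) = -12.05 mGal
Complete Bouguer anomaly = -12.05 + 5.45 = -6.60 mGal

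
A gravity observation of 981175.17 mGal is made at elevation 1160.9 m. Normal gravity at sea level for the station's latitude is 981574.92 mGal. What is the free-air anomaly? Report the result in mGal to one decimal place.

-41.5

Free-air correction = 0.3086 × 1160.9 = 358.25 mGal
Free-air anomaly = 981175.17 − 981574.92 + (358.25) = -41.50 mGal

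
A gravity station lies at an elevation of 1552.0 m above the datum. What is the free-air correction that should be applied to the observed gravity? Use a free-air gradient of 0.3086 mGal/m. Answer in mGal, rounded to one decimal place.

478.9

Free-air correction = 0.3086 × 1552.0 = 478.9 mGal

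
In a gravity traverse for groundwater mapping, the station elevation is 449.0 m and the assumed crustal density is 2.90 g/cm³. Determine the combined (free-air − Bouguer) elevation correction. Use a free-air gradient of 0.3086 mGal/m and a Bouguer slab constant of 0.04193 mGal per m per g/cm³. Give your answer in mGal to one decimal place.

84.0

Combined gradient = 0.3086 − 0.04193 × 2.90 = 0.1870030 mGal/m
Combined elevation correction = 0.1870030 × 449.0 = 84.0 mGal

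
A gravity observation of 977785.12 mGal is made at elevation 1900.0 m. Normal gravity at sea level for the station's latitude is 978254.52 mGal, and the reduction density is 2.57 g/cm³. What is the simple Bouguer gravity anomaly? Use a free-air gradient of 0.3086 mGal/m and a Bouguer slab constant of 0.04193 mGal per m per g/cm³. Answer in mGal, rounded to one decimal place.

-87.8

Free-air correction = 0.3086 × 1900.0 = 586.34 mGal
Free-air anomaly = 977785.12 − 978254.52 + (586.34) = 116.94 mGal
Bouguer slab correction = 0.04193 × 2.57 × 1900.0 = 204.74 mGal
Simple Bouguer anomaly = 116.94 − (204.74) = -87.80 mGal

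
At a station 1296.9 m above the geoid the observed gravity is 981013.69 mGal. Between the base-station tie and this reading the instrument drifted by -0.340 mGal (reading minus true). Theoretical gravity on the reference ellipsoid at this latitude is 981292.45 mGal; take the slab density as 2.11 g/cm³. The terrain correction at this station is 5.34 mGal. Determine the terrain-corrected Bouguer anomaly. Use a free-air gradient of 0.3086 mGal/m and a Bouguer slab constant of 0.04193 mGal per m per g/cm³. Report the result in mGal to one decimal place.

Drift-corrected reading = 981013.69 − (-0.340) = 981014.030 mGal
Free-air correction = 0.3086 × 1296.9 = 400.22 mGal
Free-air anomaly = 981014.030 − 981292.45 + (400.22) = 121.800 mGal
Bouguer slab correction = 0.04193 × 2.11 × 1296.9 = 114.74 mGal
Simple Bouguer anomaly = 121.800 − (114.74) = 7.060 mGal
Complete Bouguer anomaly = 7.060 + 5.34 = 12.400 mGal

12.4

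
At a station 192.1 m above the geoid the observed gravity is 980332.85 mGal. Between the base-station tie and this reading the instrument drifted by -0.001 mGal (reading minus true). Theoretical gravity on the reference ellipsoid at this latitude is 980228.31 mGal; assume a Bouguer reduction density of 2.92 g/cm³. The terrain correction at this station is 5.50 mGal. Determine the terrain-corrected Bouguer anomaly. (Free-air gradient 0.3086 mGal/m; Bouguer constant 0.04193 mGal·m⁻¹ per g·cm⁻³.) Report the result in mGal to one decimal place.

145.8

Drift-corrected reading = 980332.85 − (-0.001) = 980332.851 mGal
Free-air correction = 0.3086 × 192.1 = 59.28 mGal
Free-air anomaly = 980332.851 − 980228.31 + (59.28) = 163.821 mGal
Bouguer slab correction = 0.04193 × 2.92 × 192.1 = 23.52 mGal
Simple Bouguer anomaly = 163.821 − (23.52) = 140.301 mGal
Complete Bouguer anomaly = 140.301 + 5.50 = 145.801 mGal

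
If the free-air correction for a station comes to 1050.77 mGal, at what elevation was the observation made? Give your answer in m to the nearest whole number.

h = 1050.77 / 0.3086 = 3404.96 m

3405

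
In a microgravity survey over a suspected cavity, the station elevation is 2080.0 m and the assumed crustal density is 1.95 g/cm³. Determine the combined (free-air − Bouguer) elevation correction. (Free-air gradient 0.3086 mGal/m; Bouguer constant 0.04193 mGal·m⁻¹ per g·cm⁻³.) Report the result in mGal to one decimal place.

471.8

Combined gradient = 0.3086 − 0.04193 × 1.95 = 0.2268365 mGal/m
Combined elevation correction = 0.2268365 × 2080.0 = 471.8 mGal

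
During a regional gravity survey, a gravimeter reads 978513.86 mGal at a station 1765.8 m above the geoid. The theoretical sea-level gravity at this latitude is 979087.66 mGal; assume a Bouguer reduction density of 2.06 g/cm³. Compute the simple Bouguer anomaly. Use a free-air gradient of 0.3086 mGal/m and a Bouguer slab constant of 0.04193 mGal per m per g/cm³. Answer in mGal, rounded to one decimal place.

Free-air correction = 0.3086 × 1765.8 = 544.93 mGal
Free-air anomaly = 978513.86 − 979087.66 + (544.93) = -28.87 mGal
Bouguer slab correction = 0.04193 × 2.06 × 1765.8 = 152.52 mGal
Simple Bouguer anomaly = -28.87 − (152.52) = -181.39 mGal

-181.4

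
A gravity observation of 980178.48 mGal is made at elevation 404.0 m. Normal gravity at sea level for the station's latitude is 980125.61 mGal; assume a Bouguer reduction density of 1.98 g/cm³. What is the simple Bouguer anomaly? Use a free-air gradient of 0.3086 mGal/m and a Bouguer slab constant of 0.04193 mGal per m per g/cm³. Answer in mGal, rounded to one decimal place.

144.0

Free-air correction = 0.3086 × 404.0 = 124.67 mGal
Free-air anomaly = 980178.48 − 980125.61 + (124.67) = 177.54 mGal
Bouguer slab correction = 0.04193 × 1.98 × 404.0 = 33.54 mGal
Simple Bouguer anomaly = 177.54 − (33.54) = 144.00 mGal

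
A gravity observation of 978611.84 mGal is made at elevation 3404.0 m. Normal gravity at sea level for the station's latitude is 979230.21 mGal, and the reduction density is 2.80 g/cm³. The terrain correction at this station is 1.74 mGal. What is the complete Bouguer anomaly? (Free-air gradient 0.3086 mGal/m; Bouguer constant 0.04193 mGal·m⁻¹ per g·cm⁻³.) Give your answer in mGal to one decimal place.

34.2

Free-air correction = 0.3086 × 3404.0 = 1050.47 mGal
Free-air anomaly = 978611.84 − 979230.21 + (1050.47) = 432.10 mGal
Bouguer slab correction = 0.04193 × 2.80 × 3404.0 = 399.64 mGal
Simple Bouguer anomaly = 432.10 − (399.64) = 32.46 mGal
Complete Bouguer anomaly = 32.46 + 1.74 = 34.20 mGal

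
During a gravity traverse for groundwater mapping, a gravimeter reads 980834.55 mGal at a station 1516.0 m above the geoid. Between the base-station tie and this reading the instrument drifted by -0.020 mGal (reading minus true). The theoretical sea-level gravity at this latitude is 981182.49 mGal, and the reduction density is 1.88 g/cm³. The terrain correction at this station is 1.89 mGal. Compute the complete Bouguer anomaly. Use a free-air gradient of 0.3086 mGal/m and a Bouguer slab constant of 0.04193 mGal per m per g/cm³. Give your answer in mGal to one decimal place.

Drift-corrected reading = 980834.55 − (-0.020) = 980834.570 mGal
Free-air correction = 0.3086 × 1516.0 = 467.84 mGal
Free-air anomaly = 980834.570 − 981182.49 + (467.84) = 119.920 mGal
Bouguer slab correction = 0.04193 × 1.88 × 1516.0 = 119.50 mGal
Simple Bouguer anomaly = 119.920 − (119.50) = 0.420 mGal
Complete Bouguer anomaly = 0.420 + 1.89 = 2.310 mGal

2.3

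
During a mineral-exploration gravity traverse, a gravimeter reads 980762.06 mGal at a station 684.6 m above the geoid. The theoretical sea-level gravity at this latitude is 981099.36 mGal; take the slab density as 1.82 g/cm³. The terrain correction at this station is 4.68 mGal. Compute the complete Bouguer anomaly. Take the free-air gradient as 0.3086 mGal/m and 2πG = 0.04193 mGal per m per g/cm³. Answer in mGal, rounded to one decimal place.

-173.6

Free-air correction = 0.3086 × 684.6 = 211.27 mGal
Free-air anomaly = 980762.06 − 981099.36 + (211.27) = -126.03 mGal
Bouguer slab correction = 0.04193 × 1.82 × 684.6 = 52.24 mGal
Simple Bouguer anomaly = -126.03 − (52.24) = -178.27 mGal
Complete Bouguer anomaly = -178.27 + 4.68 = -173.59 mGal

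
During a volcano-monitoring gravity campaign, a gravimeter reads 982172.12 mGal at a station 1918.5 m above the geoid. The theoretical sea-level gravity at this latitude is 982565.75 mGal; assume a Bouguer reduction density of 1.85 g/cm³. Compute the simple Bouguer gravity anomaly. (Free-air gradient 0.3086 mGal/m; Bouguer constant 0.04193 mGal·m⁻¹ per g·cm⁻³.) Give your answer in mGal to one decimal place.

49.6

Free-air correction = 0.3086 × 1918.5 = 592.05 mGal
Free-air anomaly = 982172.12 − 982565.75 + (592.05) = 198.42 mGal
Bouguer slab correction = 0.04193 × 1.85 × 1918.5 = 148.82 mGal
Simple Bouguer anomaly = 198.42 − (148.82) = 49.60 mGal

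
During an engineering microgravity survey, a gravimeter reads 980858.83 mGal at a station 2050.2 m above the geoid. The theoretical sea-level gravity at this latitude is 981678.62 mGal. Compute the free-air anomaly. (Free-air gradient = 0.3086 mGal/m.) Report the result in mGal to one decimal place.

Free-air correction = 0.3086 × 2050.2 = 632.69 mGal
Free-air anomaly = 980858.83 − 981678.62 + (632.69) = -187.10 mGal

-187.1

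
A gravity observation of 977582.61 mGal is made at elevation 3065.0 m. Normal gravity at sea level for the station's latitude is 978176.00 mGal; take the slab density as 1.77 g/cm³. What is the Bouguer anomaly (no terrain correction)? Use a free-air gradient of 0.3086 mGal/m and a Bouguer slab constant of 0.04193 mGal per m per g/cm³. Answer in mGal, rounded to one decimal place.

125.0

Free-air correction = 0.3086 × 3065.0 = 945.86 mGal
Free-air anomaly = 977582.61 − 978176.00 + (945.86) = 352.47 mGal
Bouguer slab correction = 0.04193 × 1.77 × 3065.0 = 227.47 mGal
Simple Bouguer anomaly = 352.47 − (227.47) = 125.00 mGal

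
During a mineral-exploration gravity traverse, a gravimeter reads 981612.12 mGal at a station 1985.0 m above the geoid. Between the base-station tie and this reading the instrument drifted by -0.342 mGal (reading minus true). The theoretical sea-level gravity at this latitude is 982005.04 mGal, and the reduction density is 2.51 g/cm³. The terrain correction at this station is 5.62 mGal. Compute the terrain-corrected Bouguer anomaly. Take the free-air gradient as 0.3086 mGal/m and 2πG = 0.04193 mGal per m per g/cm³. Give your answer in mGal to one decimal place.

16.7

Drift-corrected reading = 981612.12 − (-0.342) = 981612.462 mGal
Free-air correction = 0.3086 × 1985.0 = 612.57 mGal
Free-air anomaly = 981612.462 − 982005.04 + (612.57) = 219.992 mGal
Bouguer slab correction = 0.04193 × 2.51 × 1985.0 = 208.91 mGal
Simple Bouguer anomaly = 219.992 − (208.91) = 11.082 mGal
Complete Bouguer anomaly = 11.082 + 5.62 = 16.702 mGal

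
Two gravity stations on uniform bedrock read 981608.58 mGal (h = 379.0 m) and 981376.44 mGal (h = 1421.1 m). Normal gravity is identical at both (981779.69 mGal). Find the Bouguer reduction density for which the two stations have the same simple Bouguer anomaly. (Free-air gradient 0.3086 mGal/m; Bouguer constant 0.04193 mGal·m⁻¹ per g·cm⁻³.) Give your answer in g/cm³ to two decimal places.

Δg_obs = 981376.44 − 981608.58 = -232.14 mGal over Δh = 1421.1 − 379.0 = 1042.1 m
Equal Bouguer anomalies ⇒ Δg_obs + (0.3086 − 0.04193ρ)·Δh = 0
0.3086 − 0.04193ρ = −Δg_obs/Δh = 0.22276
ρ = (0.3086 − 0.22276) / 0.04193 = 2.05 g/cm³

2.05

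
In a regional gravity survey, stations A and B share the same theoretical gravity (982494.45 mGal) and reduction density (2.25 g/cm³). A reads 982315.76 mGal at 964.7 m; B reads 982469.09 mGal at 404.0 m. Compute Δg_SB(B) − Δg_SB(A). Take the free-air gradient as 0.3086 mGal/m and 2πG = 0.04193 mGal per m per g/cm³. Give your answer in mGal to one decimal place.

33.2

Δg_SB(A) = 982315.76 − 982494.45 + 0.3086×964.7 − 0.04193×2.25×964.7 = 28.00 mGal
Δg_SB(B) = 982469.09 − 982494.45 + 0.3086×404.0 − 0.04193×2.25×404.0 = 61.20 mGal
Difference = 61.20 − (28.00) = 33.20 mGal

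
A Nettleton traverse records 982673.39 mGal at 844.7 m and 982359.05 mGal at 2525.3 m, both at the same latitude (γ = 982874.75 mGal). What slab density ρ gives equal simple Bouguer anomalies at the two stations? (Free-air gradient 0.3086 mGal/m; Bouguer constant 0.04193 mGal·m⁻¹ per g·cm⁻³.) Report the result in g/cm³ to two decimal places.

Δg_obs = 982359.05 − 982673.39 = -314.34 mGal over Δh = 2525.3 − 844.7 = 1680.6 m
Equal Bouguer anomalies ⇒ Δg_obs + (0.3086 − 0.04193ρ)·Δh = 0
0.3086 − 0.04193ρ = −Δg_obs/Δh = 0.18704
ρ = (0.3086 − 0.18704) / 0.04193 = 2.90 g/cm³

2.90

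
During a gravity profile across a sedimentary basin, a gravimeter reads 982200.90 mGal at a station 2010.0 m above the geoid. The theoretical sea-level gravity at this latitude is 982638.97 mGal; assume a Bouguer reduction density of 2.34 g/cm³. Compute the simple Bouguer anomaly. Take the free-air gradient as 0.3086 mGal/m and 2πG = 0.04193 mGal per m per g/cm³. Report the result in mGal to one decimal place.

-15.0

Free-air correction = 0.3086 × 2010.0 = 620.29 mGal
Free-air anomaly = 982200.90 − 982638.97 + (620.29) = 182.22 mGal
Bouguer slab correction = 0.04193 × 2.34 × 2010.0 = 197.21 mGal
Simple Bouguer anomaly = 182.22 − (197.21) = -14.99 mGal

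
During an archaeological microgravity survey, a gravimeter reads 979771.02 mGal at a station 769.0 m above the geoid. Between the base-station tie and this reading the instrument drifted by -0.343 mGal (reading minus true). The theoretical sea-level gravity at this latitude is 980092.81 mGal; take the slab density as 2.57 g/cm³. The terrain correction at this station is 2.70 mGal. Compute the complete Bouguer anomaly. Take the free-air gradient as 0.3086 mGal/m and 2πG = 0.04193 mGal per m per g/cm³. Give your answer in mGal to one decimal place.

-164.3

Drift-corrected reading = 979771.02 − (-0.343) = 979771.363 mGal
Free-air correction = 0.3086 × 769.0 = 237.31 mGal
Free-air anomaly = 979771.363 − 980092.81 + (237.31) = -84.137 mGal
Bouguer slab correction = 0.04193 × 2.57 × 769.0 = 82.87 mGal
Simple Bouguer anomaly = -84.137 − (82.87) = -167.007 mGal
Complete Bouguer anomaly = -167.007 + 2.70 = -164.307 mGal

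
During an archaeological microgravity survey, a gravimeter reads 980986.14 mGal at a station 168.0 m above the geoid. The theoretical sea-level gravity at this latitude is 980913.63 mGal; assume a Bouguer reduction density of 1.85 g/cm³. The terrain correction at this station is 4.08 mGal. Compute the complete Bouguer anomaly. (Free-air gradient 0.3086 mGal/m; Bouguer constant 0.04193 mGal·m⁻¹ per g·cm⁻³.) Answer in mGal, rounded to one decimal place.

115.4

Free-air correction = 0.3086 × 168.0 = 51.84 mGal
Free-air anomaly = 980986.14 − 980913.63 + (51.84) = 124.35 mGal
Bouguer slab correction = 0.04193 × 1.85 × 168.0 = 13.03 mGal
Simple Bouguer anomaly = 124.35 − (13.03) = 111.32 mGal
Complete Bouguer anomaly = 111.32 + 4.08 = 115.40 mGal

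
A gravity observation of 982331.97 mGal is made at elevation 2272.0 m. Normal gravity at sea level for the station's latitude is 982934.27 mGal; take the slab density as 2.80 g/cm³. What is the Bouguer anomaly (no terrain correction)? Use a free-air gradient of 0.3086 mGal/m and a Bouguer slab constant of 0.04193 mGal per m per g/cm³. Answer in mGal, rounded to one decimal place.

Free-air correction = 0.3086 × 2272.0 = 701.14 mGal
Free-air anomaly = 982331.97 − 982934.27 + (701.14) = 98.84 mGal
Bouguer slab correction = 0.04193 × 2.80 × 2272.0 = 266.74 mGal
Simple Bouguer anomaly = 98.84 − (266.74) = -167.90 mGal

-167.9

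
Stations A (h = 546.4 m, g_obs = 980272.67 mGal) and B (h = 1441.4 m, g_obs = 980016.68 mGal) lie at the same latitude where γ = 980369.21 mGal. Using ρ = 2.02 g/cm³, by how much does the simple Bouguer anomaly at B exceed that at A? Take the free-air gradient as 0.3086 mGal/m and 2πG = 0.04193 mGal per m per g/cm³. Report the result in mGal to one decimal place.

Δg_SB(A) = 980272.67 − 980369.21 + 0.3086×546.4 − 0.04193×2.02×546.4 = 25.80 mGal
Δg_SB(B) = 980016.68 − 980369.21 + 0.3086×1441.4 − 0.04193×2.02×1441.4 = -29.80 mGal
Difference = -29.80 − (25.80) = -55.60 mGal

-55.6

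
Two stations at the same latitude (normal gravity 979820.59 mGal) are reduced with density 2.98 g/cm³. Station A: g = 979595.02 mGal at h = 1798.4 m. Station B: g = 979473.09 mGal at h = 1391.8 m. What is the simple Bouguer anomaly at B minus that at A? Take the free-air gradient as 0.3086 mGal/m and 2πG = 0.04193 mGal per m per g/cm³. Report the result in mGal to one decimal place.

Δg_SB(A) = 979595.02 − 979820.59 + 0.3086×1798.4 − 0.04193×2.98×1798.4 = 104.70 mGal
Δg_SB(B) = 979473.09 − 979820.59 + 0.3086×1391.8 − 0.04193×2.98×1391.8 = -91.90 mGal
Difference = -91.90 − (104.70) = -196.60 mGal

-196.6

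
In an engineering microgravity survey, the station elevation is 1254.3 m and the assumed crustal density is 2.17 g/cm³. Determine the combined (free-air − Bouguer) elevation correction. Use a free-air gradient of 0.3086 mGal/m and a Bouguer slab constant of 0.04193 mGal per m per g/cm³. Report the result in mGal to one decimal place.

Combined gradient = 0.3086 − 0.04193 × 2.17 = 0.2176119 mGal/m
Combined elevation correction = 0.2176119 × 1254.3 = 273.0 mGal

273.0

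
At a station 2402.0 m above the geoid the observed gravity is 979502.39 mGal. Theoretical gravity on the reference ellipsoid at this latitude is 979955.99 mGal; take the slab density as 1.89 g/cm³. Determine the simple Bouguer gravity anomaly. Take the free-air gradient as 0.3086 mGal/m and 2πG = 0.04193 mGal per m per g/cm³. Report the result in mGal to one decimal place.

97.3

Free-air correction = 0.3086 × 2402.0 = 741.26 mGal
Free-air anomaly = 979502.39 − 979955.99 + (741.26) = 287.66 mGal
Bouguer slab correction = 0.04193 × 1.89 × 2402.0 = 190.35 mGal
Simple Bouguer anomaly = 287.66 − (190.35) = 97.31 mGal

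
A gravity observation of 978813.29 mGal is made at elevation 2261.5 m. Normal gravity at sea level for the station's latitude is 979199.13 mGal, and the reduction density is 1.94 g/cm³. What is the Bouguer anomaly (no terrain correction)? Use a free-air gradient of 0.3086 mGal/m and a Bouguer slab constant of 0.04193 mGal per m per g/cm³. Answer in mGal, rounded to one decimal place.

Free-air correction = 0.3086 × 2261.5 = 697.90 mGal
Free-air anomaly = 978813.29 − 979199.13 + (697.90) = 312.06 mGal
Bouguer slab correction = 0.04193 × 1.94 × 2261.5 = 183.96 mGal
Simple Bouguer anomaly = 312.06 − (183.96) = 128.10 mGal

128.1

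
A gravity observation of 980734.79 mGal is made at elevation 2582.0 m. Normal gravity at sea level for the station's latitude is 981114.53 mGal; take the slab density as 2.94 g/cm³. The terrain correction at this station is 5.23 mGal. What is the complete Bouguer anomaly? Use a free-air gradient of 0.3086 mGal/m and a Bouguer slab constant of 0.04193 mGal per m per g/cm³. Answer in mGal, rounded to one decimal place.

104.0

Free-air correction = 0.3086 × 2582.0 = 796.81 mGal
Free-air anomaly = 980734.79 − 981114.53 + (796.81) = 417.07 mGal
Bouguer slab correction = 0.04193 × 2.94 × 2582.0 = 318.29 mGal
Simple Bouguer anomaly = 417.07 − (318.29) = 98.78 mGal
Complete Bouguer anomaly = 98.78 + 5.23 = 104.01 mGal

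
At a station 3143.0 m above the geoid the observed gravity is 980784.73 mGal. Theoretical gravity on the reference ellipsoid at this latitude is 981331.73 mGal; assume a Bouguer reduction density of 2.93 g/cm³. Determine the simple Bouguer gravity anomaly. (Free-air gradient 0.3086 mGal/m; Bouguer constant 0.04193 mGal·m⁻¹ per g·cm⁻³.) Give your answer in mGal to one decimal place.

Free-air correction = 0.3086 × 3143.0 = 969.93 mGal
Free-air anomaly = 980784.73 − 981331.73 + (969.93) = 422.93 mGal
Bouguer slab correction = 0.04193 × 2.93 × 3143.0 = 386.13 mGal
Simple Bouguer anomaly = 422.93 − (386.13) = 36.80 mGal

36.8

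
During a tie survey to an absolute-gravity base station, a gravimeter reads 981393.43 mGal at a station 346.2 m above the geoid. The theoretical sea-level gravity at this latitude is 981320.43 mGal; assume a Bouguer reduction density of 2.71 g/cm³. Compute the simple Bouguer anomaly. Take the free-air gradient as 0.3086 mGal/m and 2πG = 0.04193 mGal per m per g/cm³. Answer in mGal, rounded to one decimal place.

Free-air correction = 0.3086 × 346.2 = 106.84 mGal
Free-air anomaly = 981393.43 − 981320.43 + (106.84) = 179.84 mGal
Bouguer slab correction = 0.04193 × 2.71 × 346.2 = 39.34 mGal
Simple Bouguer anomaly = 179.84 − (39.34) = 140.50 mGal

140.5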